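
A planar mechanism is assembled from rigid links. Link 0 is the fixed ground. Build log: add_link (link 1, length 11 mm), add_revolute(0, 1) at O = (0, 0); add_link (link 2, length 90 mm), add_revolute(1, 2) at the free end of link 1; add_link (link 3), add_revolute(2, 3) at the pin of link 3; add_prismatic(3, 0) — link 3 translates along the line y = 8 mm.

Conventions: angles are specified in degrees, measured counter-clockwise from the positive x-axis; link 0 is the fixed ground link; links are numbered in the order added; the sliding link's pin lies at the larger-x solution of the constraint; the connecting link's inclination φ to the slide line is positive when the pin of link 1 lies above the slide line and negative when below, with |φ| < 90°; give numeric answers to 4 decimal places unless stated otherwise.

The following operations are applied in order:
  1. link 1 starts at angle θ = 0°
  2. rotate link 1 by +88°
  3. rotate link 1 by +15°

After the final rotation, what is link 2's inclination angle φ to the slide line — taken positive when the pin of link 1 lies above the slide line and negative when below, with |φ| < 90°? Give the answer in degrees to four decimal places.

geometry: r = 11 mm, L = 90 mm, e = 8 mm; θ starts at 0°
rotate link 1 by +88°: θ ← 0° +88° = 88°
rotate link 1 by +15°: θ ← 88° +15° = 103°
h = r sin θ − e = 10.718071 − 8 = 2.718071
sin φ = h / L = 2.718071 / 90 = 0.03020079
φ = arcsin(0.03020079) = 1.730641°

1.7306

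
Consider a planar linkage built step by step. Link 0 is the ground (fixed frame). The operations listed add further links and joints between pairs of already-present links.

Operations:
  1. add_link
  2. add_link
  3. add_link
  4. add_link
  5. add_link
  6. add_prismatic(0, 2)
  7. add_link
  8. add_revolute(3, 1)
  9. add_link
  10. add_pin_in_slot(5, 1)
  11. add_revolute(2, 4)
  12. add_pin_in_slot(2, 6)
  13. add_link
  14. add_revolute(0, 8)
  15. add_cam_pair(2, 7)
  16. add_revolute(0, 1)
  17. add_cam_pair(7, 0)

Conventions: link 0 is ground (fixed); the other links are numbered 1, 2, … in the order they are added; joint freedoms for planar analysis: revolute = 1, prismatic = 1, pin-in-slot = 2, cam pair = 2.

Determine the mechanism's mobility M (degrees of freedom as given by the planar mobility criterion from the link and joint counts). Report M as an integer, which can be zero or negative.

link 0 = ground. State L|J1|J2 = 1|0|0
+link1  2|0|0
+link2  3|0|0
+link3  4|0|0
+link4  5|0|0
+link5  6|0|0
P(0,2) f=1→J1  6|1|0
+link6  7|1|0
R(3,1) f=1→J1  7|2|0
+link7  8|2|0
PS(5,1) f=2→J2  8|2|1
R(2,4) f=1→J1  8|3|1
PS(2,6) f=2→J2  8|3|2
+link8  9|3|2
R(0,8) f=1→J1  9|4|2
C(2,7) f=2→J2  9|4|3
R(0,1) f=1→J1  9|5|3
C(7,0) f=2→J2  9|5|4
M = 3(9−1)−2·5−4 = 24−10−4 = 10

M = 10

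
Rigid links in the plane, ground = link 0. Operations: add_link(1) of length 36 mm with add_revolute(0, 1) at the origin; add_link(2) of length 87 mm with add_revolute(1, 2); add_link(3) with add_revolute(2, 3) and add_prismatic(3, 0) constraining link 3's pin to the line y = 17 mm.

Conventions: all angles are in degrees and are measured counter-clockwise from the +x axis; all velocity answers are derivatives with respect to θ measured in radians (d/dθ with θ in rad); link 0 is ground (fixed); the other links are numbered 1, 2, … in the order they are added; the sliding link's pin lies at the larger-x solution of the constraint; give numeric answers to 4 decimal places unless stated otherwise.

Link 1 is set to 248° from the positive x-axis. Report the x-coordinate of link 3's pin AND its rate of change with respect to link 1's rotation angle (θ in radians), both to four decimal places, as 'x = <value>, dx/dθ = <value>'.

geometry: r = 36 mm, L = 87 mm, e = 17 mm
crank pin P = (r cos θ, r sin θ) = (-13.485837, -33.378619)
h = r sin θ − e = -33.378619 − 17 = -50.378619
x = r cos θ + √(L² − h²) = -13.485837 + 70.929506 = 57.443668
dx/dθ = −r sin θ − h·r cos θ/√(L² − h²) (θ in radians; h = -50.378619) = 23.800125

x = 57.4437, dx/dθ = 23.8001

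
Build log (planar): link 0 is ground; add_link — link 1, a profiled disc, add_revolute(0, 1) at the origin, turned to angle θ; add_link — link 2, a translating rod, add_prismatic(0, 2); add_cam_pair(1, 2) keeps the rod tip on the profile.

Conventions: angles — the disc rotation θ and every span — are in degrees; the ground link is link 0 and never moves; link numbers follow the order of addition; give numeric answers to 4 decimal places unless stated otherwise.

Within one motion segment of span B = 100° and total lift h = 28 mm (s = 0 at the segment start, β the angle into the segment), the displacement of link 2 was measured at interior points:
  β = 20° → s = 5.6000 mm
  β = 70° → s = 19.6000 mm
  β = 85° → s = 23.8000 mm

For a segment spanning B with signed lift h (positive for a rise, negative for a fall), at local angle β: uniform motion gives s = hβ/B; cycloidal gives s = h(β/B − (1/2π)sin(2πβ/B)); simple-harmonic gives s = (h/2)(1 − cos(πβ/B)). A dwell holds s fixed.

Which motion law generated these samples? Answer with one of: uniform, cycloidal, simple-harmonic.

candidates at β/B = r: uniform s = h·r (linear in β); cycloidal s = h·(r − sin(2πr)/(2π)); simple-harmonic s = (h/2)(1 − cos(πr))
β=20°: printed 5.6000 | uniform 5.6000, cycloidal 1.3618, simple-harmonic 2.6738
β=70°: printed 19.6000 | uniform 19.6000, cycloidal 23.8382, simple-harmonic 22.2290
β=85°: printed 23.8000 | uniform 23.8000, cycloidal 27.4053, simple-harmonic 26.4741
only one law matches every sample → uniform

uniform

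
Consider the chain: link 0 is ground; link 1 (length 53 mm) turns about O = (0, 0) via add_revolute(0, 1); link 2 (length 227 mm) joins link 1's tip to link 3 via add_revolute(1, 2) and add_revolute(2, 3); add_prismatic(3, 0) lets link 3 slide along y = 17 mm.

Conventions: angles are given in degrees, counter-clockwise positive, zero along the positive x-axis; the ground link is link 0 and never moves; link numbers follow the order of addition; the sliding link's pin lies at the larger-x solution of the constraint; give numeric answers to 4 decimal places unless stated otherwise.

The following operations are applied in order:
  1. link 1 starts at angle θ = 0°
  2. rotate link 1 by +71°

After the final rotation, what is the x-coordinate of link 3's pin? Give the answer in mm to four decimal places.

geometry: r = 53 mm, L = 227 mm, e = 17 mm; θ starts at 0°
rotate link 1 by +71°: θ ← 0° +71° = 71°
crank pin P = (r cos θ, r sin θ) = (17.255112, 50.112485)
h = r sin θ − e = 50.112485 − 17 = 33.112485
x = r cos θ + √(L² − h²) = 17.255112 + 224.571956 = 241.827068

241.8271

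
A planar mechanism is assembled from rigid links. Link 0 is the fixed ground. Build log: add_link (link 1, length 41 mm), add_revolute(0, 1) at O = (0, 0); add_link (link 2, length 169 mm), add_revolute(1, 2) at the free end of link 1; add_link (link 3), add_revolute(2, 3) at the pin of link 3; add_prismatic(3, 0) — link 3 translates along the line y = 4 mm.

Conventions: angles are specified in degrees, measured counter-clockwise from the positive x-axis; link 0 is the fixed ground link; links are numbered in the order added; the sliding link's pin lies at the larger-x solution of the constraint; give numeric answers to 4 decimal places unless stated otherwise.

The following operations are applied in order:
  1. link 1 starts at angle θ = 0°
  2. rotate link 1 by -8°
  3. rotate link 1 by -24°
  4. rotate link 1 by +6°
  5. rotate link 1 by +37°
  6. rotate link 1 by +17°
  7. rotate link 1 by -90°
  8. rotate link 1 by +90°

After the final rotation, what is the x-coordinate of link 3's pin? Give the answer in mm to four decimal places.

geometry: r = 41 mm, L = 169 mm, e = 4 mm; θ starts at 0°
rotate link 1 by -8°: θ ← 0° -8° = -8°
rotate link 1 by -24°: θ ← -8° -24° = -32°
rotate link 1 by +6°: θ ← -32° +6° = -26°
rotate link 1 by +37°: θ ← -26° +37° = 11°
rotate link 1 by +17°: θ ← 11° +17° = 28°
rotate link 1 by -90°: θ ← 28° -90° = -62°
rotate link 1 by +90°: θ ← -62° +90° = 28°
crank pin P = (r cos θ, r sin θ) = (36.200851, 19.248334)
h = r sin θ − e = 19.248334 − 4 = 15.248334
x = r cos θ + √(L² − h²) = 36.200851 + 168.310690 = 204.511541

204.5115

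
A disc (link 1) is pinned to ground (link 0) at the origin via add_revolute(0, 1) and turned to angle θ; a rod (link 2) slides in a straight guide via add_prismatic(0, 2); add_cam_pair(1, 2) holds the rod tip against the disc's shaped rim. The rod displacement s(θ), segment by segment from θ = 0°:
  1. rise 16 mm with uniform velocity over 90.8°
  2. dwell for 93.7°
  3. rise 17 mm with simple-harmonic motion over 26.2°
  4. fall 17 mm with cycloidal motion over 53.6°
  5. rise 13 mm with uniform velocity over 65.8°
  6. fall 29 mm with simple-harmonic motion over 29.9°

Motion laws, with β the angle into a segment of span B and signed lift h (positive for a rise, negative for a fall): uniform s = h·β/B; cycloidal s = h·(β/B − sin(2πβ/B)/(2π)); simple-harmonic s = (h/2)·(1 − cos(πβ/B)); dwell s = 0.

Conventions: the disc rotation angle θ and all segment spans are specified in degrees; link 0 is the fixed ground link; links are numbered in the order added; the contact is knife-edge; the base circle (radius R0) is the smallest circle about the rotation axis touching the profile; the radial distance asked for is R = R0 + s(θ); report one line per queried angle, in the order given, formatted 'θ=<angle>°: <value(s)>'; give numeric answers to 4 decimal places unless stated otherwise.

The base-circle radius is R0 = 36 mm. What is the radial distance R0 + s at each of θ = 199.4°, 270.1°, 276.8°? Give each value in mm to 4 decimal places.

segment 1 (0° to 90.8°, uniform, h = 16) is passed completely: s = 0.0000 + (16) = 16.0000
segment 2 (90.8° to 184.5°, dwell): s unchanged at 16.0000
θ = 199.4° falls in segment 3 (184.5° to 210.7°, simple-harmonic, h = 17): β = 199.4 − 184.5 = 14.9°, B = 26.2°; Δs = 17/2·(1 − cos(π·0.5687)) = 10.3204; s = 16.0000 + 10.3204 = 26.3204
segment 3 (184.5° to 210.7°, simple-harmonic, h = 17) is passed completely: s = 16.0000 + (17) = 33.0000
segment 4 (210.7° to 264.3°, cycloidal, h = -17) is passed completely: s = 33.0000 + (-17) = 16.0000
θ = 270.1° falls in segment 5 (264.3° to 330.1°, uniform, h = 13): β = 270.1 − 264.3 = 5.8°, B = 65.8°; Δs = 13·5.8/65.8 = 1.1459; s = 16.0000 + 1.1459 = 17.1459
θ = 276.8° falls in segment 5 (264.3° to 330.1°, uniform, h = 13): β = 276.8 − 264.3 = 12.5°, B = 65.8°; Δs = 13·12.5/65.8 = 2.4696; s = 16.0000 + 2.4696 = 18.4696
θ=199.4°: R = R0 + s = 36 + 26.3204 = 62.3204
θ=270.1°: R = R0 + s = 36 + 17.1459 = 53.1459
θ=276.8°: R = R0 + s = 36 + 18.4696 = 54.4696

θ=199.4°: 62.3204
θ=270.1°: 53.1459
θ=276.8°: 54.4696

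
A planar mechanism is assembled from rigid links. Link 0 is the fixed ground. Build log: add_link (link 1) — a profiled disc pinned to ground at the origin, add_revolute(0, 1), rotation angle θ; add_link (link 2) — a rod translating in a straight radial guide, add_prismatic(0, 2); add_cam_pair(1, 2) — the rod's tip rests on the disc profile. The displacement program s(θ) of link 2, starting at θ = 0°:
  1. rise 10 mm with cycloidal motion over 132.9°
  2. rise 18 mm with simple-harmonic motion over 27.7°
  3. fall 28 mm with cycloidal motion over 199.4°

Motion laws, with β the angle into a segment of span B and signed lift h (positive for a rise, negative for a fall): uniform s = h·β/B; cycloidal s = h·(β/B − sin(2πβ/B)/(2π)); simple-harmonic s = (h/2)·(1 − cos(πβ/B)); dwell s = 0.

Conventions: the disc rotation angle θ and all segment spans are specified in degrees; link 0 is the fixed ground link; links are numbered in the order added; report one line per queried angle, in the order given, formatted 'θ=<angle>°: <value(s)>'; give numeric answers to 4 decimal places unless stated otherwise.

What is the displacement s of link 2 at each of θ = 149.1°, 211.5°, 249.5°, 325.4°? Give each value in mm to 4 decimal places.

seg 1 [0°–132.9°] cycloidal, h=10: full span → s += 10 → s = 10.0000
seg 2 [132.9°–160.6°] simple-harmonic, h=18: θ=149.1° here. β=16.2, B=27.7. 18/2·(1 − cos(π·0.5848)) = 11.3704 → s = 21.3704
seg 2 [132.9°–160.6°] simple-harmonic, h=18: full span → s += 18 → s = 28.0000
seg 3 [160.6°–360°] cycloidal, h=-28: θ=211.5° here. β=50.9, B=199.4. -28·(0.2553 − sin(2π·0.2553)/(2π)) = -2.6935 → s = 25.3065
seg 3 [160.6°–360°] cycloidal, h=-28: θ=249.5° here. β=88.9, B=199.4. -28·(0.4458 − sin(2π·0.4458)/(2π)) = -10.9960 → s = 17.0040
seg 3 [160.6°–360°] cycloidal, h=-28: θ=325.4° here. β=164.8, B=199.4. -28·(0.8265 − sin(2π·0.8265)/(2π)) = -27.0931 → s = 0.9069

θ=149.1°: 21.3704
θ=211.5°: 25.3065
θ=249.5°: 17.0040
θ=325.4°: 0.9069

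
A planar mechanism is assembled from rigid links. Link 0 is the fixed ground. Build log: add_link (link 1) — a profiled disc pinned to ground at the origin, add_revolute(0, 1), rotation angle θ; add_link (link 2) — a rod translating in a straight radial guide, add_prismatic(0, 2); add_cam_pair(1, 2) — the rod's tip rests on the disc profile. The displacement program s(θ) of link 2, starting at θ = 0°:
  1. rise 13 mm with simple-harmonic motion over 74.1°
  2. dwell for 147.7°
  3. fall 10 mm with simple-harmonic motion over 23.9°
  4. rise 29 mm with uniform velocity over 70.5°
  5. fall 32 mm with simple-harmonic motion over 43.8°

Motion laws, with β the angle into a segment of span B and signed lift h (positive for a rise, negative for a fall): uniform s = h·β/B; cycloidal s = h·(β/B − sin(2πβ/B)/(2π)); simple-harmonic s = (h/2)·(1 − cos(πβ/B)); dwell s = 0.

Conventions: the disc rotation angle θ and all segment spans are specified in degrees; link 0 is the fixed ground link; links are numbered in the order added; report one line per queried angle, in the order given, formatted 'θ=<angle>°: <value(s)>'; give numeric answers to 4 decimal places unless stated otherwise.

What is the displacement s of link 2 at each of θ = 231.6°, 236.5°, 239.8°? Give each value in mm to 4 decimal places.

seg 1 [0°–74.1°] simple-harmonic, h=13: full span → s += 13 → s = 13.0000
seg 2 [74.1°–221.8°] dwell: s stays 13.0000
seg 3 [221.8°–245.7°] simple-harmonic, h=-10: θ=231.6° here. β=9.8, B=23.9. -10/2·(1 − cos(π·0.4100)) = -3.6057 → s = 9.3943
seg 3 [221.8°–245.7°] simple-harmonic, h=-10: θ=236.5° here. β=14.7, B=23.9. -10/2·(1 − cos(π·0.6151)) = -6.7683 → s = 6.2317
seg 3 [221.8°–245.7°] simple-harmonic, h=-10: θ=239.8° here. β=18, B=23.9. -10/2·(1 − cos(π·0.7531)) = -8.5702 → s = 4.4298

θ=231.6°: 9.3943
θ=236.5°: 6.2317
θ=239.8°: 4.4298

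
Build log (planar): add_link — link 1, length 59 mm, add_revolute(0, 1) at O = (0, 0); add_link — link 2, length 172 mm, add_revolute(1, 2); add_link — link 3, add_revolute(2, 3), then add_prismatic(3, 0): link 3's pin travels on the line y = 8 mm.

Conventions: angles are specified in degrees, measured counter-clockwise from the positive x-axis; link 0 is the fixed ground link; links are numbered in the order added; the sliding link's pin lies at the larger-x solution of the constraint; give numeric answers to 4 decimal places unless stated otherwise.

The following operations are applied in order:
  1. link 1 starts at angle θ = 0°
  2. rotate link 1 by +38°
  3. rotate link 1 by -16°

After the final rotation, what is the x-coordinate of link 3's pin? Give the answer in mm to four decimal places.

geometry: r = 59 mm, L = 172 mm, e = 8 mm; θ starts at 0°
rotate link 1 by +38°: θ ← 0° +38° = 38°
rotate link 1 by -16°: θ ← 38° -16° = 22°
crank pin P = (r cos θ, r sin θ) = (54.703847, 22.101789)
h = r sin θ − e = 22.101789 − 8 = 14.101789
x = r cos θ + √(L² − h²) = 54.703847 + 171.420943 = 226.124790

226.1248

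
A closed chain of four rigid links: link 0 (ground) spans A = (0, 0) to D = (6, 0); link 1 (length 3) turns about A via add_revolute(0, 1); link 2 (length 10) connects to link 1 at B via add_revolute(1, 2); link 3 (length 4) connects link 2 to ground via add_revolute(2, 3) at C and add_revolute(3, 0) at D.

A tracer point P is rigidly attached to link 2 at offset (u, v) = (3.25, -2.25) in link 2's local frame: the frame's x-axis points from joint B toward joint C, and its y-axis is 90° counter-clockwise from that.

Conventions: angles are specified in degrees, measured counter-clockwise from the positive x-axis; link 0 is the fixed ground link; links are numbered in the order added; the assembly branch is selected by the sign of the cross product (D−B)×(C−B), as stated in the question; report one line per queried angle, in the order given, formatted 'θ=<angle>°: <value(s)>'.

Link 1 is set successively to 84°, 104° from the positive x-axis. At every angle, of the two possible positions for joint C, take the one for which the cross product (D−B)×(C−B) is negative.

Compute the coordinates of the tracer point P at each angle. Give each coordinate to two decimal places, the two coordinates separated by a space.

A=(0,0), D=(6.00,0)
θ=84°: B = A + 3.00·(cos84°, sin84°) = (0.3136, 2.9836)
θ=84°: |BD| = 6.4216
θ=84°: circle(B,10.00) ∩ circle(D,4.00): a=9.7512, h=2.2167
θ=84°:   candidates: C₊=(9.9783,0.4159) cross=14.235; C₋=(7.9185,-3.5099) cross=-14.235
θ=84°:   branch - wants cross < 0 → take C=(7.9185,-3.5099) (cross=-14.235)
θ=84°: ex = (C−B)/|BC| = (0.7605,-0.6493); ey = (0.6493,0.7605)
θ=84°: P = B + 3.25·ex + -2.25·ey = (1.3242,-0.8379)
θ=104°: B = A + 3.00·(cos104°, sin104°) = (-0.7258, 2.9109)
θ=104°: |BD| = 7.3287
θ=104°: circle(B,10.00) ∩ circle(D,4.00): a=9.3953, h=3.4248
θ=104°:   candidates: C₊=(9.2569,2.3222) cross=25.099; C₋=(6.5363,-3.9639) cross=-25.099
θ=104°:   branch - wants cross < 0 → take C=(6.5363,-3.9639) (cross=-25.099)
θ=104°: ex = (C−B)/|BC| = (0.7262,-0.6875); ey = (0.6875,0.7262)
θ=104°: P = B + 3.25·ex + -2.25·ey = (0.0876,-0.9574)

θ=84°: 1.32 -0.84
θ=104°: 0.09 -0.96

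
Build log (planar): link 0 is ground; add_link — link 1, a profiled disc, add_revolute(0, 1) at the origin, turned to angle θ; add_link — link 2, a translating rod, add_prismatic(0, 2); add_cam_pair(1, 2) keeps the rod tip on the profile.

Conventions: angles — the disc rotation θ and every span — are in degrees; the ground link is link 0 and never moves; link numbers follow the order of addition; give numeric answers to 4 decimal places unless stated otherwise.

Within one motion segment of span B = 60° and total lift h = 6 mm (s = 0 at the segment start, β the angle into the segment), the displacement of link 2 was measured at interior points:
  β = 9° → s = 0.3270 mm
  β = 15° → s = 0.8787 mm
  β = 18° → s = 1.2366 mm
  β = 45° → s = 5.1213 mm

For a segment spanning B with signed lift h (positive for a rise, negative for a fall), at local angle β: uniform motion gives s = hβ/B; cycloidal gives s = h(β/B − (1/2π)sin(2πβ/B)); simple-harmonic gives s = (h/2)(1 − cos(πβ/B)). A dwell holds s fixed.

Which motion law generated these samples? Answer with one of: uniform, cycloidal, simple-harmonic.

candidates at β/B = r: uniform s = h·r (linear in β); cycloidal s = h·(r − sin(2πr)/(2π)); simple-harmonic s = (h/2)(1 − cos(πr))
β=9°: printed 0.3270 | uniform 0.9000, cycloidal 0.1274, simple-harmonic 0.3270
β=15°: printed 0.8787 | uniform 1.5000, cycloidal 0.5451, simple-harmonic 0.8787
β=18°: printed 1.2366 | uniform 1.8000, cycloidal 0.8918, simple-harmonic 1.2366
β=45°: printed 5.1213 | uniform 4.5000, cycloidal 5.4549, simple-harmonic 5.1213
only one law matches every sample → simple-harmonic

simple-harmonic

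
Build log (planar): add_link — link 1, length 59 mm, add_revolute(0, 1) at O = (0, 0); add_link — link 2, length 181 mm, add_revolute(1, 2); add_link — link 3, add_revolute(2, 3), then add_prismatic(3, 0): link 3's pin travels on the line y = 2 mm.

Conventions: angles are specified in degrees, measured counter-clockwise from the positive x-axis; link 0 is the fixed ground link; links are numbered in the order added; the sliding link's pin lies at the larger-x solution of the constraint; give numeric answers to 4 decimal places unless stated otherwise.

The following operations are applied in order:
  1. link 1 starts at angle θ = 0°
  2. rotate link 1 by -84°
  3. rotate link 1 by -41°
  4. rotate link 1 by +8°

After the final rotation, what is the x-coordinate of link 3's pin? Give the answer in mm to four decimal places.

geometry: r = 59 mm, L = 181 mm, e = 2 mm; θ starts at 0°
rotate link 1 by -84°: θ ← 0° -84° = -84°
rotate link 1 by -41°: θ ← -84° -41° = -125°
rotate link 1 by +8°: θ ← -125° +8° = -117°
crank pin P = (r cos θ, r sin θ) = (-26.785439, -52.569385)
h = r sin θ − e = -52.569385 − 2 = -54.569385
x = r cos θ + √(L² − h²) = -26.785439 + 172.578047 = 145.792607

145.7926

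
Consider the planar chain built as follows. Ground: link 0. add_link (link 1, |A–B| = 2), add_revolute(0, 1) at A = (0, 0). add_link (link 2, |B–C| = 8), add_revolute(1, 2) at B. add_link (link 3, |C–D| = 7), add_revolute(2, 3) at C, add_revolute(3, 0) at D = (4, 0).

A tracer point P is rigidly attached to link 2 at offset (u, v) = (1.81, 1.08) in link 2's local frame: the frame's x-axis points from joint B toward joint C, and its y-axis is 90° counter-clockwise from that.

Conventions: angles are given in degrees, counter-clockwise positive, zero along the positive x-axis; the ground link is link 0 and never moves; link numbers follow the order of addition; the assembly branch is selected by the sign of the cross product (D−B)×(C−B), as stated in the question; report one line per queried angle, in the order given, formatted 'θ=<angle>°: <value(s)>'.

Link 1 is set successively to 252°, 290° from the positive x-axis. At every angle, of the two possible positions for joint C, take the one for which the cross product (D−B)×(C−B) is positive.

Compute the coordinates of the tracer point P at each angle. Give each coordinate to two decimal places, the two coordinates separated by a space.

A=(0,0), D=(4.00,0)
θ=252°: B = A + 2.00·(cos252°, sin252°) = (-0.6180, -1.9021)
θ=252°: |BD| = 4.9944
θ=252°: circle(B,8.00) ∩ circle(D,7.00): a=3.9989, h=6.9288
θ=252°:   candidates: C₊=(0.4407,6.0275) cross=34.606; C₋=(5.7183,-6.7858) cross=-34.606
θ=252°:   branch + wants cross > 0 → take C=(0.4407,6.0275) (cross=34.606)
θ=252°: ex = (C−B)/|BC| = (0.1323,0.9912); ey = (-0.9912,0.1323)
θ=252°: P = B + 1.81·ex + 1.08·ey = (-1.4490,0.0349)
θ=290°: B = A + 2.00·(cos290°, sin290°) = (0.6840, -1.8794)
θ=290°: |BD| = 3.8115
θ=290°: circle(B,8.00) ∩ circle(D,7.00): a=3.8735, h=6.9997
θ=290°:   candidates: C₊=(0.6025,6.1202) cross=26.680; C₋=(7.5053,-6.0591) cross=-26.680
θ=290°:   branch + wants cross > 0 → take C=(0.6025,6.1202) (cross=26.680)
θ=290°: ex = (C−B)/|BC| = (-0.0102,0.9999); ey = (-0.9999,-0.0102)
θ=290°: P = B + 1.81·ex + 1.08·ey = (-0.4144,-0.0805)

θ=252°: -1.45 0.03
θ=290°: -0.41 -0.08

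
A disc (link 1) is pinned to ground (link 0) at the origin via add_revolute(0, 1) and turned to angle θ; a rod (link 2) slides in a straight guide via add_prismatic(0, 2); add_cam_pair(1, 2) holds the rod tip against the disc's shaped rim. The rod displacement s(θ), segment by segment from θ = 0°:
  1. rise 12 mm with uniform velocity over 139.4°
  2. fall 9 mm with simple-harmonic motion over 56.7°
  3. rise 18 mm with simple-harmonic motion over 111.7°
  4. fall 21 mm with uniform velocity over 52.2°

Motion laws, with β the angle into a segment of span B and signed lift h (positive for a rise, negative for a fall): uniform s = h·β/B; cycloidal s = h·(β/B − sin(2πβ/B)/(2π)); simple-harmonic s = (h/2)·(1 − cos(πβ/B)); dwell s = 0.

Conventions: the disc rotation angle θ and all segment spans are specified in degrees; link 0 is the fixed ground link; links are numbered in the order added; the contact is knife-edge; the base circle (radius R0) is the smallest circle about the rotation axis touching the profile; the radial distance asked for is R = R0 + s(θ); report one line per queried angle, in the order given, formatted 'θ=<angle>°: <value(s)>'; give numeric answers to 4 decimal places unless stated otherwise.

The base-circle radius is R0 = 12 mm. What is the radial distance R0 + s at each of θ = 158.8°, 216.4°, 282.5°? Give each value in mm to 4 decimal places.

segment 1 (0° to 139.4°, uniform, h = 12) is passed completely: s = 0.0000 + (12) = 12.0000
θ = 158.8° falls in segment 2 (139.4° to 196.1°, simple-harmonic, h = -9): β = 158.8 − 139.4 = 19.4°, B = 56.7°; Δs = -9/2·(1 − cos(π·0.3422)) = -2.3588; s = 12.0000 − 2.3588 = 9.6412
segment 2 (139.4° to 196.1°, simple-harmonic, h = -9) is passed completely: s = 12.0000 + (-9) = 3.0000
θ = 216.4° falls in segment 3 (196.1° to 307.8°, simple-harmonic, h = 18): β = 216.4 − 196.1 = 20.3°, B = 111.7°; Δs = 18/2·(1 − cos(π·0.1817)) = 1.4275; s = 3.0000 + 1.4275 = 4.4275
θ = 282.5° falls in segment 3 (196.1° to 307.8°, simple-harmonic, h = 18): β = 282.5 − 196.1 = 86.4°, B = 111.7°; Δs = 18/2·(1 − cos(π·0.7735)) = 15.8160; s = 3.0000 + 15.8160 = 18.8160
θ=158.8°: R = R0 + s = 12 + 9.6412 = 21.6412
θ=216.4°: R = R0 + s = 12 + 4.4275 = 16.4275
θ=282.5°: R = R0 + s = 12 + 18.8160 = 30.8160

θ=158.8°: 21.6412
θ=216.4°: 16.4275
θ=282.5°: 30.8160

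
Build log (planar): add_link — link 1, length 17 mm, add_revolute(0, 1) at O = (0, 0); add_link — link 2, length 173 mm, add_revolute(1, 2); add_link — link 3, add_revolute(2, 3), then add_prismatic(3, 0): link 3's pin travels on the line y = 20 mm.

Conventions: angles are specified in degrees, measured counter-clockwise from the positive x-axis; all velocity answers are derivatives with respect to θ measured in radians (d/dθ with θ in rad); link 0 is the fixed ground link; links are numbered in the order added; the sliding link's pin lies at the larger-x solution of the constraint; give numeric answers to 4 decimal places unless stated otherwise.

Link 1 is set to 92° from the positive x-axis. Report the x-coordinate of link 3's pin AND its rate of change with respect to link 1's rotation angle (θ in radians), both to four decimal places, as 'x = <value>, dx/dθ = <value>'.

geometry: r = 17 mm, L = 173 mm, e = 20 mm
crank pin P = (r cos θ, r sin θ) = (-0.593291, 16.989644)
h = r sin θ − e = 16.989644 − 20 = -3.010356
x = r cos θ + √(L² − h²) = -0.593291 + 172.973807 = 172.380515
dx/dθ = −r sin θ − h·r cos θ/√(L² − h²) (θ in radians; h = -3.010356) = -16.999969

x = 172.3805, dx/dθ = -17.0000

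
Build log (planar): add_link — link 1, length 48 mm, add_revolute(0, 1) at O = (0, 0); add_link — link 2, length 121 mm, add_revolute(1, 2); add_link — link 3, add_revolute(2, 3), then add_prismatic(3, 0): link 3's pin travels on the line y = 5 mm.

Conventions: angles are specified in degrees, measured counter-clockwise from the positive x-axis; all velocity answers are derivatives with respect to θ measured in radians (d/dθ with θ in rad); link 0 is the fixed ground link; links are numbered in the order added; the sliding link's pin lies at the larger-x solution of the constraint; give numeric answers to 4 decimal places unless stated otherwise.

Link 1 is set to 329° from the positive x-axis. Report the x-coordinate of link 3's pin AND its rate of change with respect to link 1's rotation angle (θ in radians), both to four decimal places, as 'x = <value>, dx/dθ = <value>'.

geometry: r = 48 mm, L = 121 mm, e = 5 mm
crank pin P = (r cos θ, r sin θ) = (41.144030, -24.721828)
h = r sin θ − e = -24.721828 − 5 = -29.721828
x = r cos θ + √(L² − h²) = 41.144030 + 117.292851 = 158.436882
dx/dθ = −r sin θ − h·r cos θ/√(L² − h²) (θ in radians; h = -29.721828) = 35.147661

x = 158.4369, dx/dθ = 35.1477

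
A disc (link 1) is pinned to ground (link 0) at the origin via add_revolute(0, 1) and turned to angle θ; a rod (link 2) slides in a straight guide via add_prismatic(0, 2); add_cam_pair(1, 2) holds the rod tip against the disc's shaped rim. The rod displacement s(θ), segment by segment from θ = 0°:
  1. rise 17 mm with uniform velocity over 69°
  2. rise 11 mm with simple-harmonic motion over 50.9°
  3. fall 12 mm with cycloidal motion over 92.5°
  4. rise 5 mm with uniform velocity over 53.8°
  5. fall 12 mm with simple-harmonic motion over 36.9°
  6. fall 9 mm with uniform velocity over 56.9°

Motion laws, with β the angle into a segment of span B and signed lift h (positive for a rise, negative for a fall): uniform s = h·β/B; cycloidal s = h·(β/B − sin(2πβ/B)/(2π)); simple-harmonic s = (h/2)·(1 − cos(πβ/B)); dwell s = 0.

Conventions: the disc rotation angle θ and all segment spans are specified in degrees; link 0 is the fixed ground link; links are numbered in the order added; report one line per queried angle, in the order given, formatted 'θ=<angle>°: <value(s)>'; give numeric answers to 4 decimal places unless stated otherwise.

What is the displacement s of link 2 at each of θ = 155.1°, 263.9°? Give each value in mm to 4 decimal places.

segment 1 (0° to 69°, uniform, h = 17) is passed completely: s = 0.0000 + (17) = 17.0000
segment 2 (69° to 119.9°, simple-harmonic, h = 11) is passed completely: s = 17.0000 + (11) = 28.0000
θ = 155.1° falls in segment 3 (119.9° to 212.4°, cycloidal, h = -12): β = 155.1 − 119.9 = 35.2°, B = 92.5°; Δs = -12·(0.3805 − sin(2π·0.3805)/(2π)) = -3.2638; s = 28.0000 − 3.2638 = 24.7362
segment 3 (119.9° to 212.4°, cycloidal, h = -12) is passed completely: s = 28.0000 + (-12) = 16.0000
θ = 263.9° falls in segment 4 (212.4° to 266.2°, uniform, h = 5): β = 263.9 − 212.4 = 51.5°, B = 53.8°; Δs = 5·51.5/53.8 = 4.7862; s = 16.0000 + 4.7862 = 20.7862

θ=155.1°: 24.7362
θ=263.9°: 20.7862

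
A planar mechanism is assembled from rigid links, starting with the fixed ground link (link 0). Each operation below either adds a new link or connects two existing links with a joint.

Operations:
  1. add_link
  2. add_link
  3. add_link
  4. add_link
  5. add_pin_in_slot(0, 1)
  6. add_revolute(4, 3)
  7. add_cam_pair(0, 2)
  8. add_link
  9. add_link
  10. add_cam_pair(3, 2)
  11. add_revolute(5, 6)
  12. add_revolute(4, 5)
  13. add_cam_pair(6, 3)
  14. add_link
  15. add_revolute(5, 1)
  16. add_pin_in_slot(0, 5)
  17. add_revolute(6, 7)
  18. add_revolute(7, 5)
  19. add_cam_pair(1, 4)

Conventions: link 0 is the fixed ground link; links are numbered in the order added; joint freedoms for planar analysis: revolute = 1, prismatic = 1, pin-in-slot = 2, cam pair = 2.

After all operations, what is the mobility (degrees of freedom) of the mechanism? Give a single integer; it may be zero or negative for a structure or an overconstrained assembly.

ground; <1,0,0>
#1 <2,0,0>
#2 <3,0,0>
#3 <4,0,0>
#4 <5,0,0>
PS:0↔1 J2 <5,0,1>
R:4↔3 J1 <5,1,1>
C:0↔2 J2 <5,1,2>
#5 <6,1,2>
#6 <7,1,2>
C:3↔2 J2 <7,1,3>
R:5↔6 J1 <7,2,3>
R:4↔5 J1 <7,3,3>
C:6↔3 J2 <7,3,4>
#7 <8,3,4>
R:5↔1 J1 <8,4,4>
PS:0↔5 J2 <8,4,5>
R:6↔7 J1 <8,5,5>
R:7↔5 J1 <8,6,5>
C:1↔4 J2 <8,6,6>
3×7 − 2×6 − 1×6 = 3

M = 3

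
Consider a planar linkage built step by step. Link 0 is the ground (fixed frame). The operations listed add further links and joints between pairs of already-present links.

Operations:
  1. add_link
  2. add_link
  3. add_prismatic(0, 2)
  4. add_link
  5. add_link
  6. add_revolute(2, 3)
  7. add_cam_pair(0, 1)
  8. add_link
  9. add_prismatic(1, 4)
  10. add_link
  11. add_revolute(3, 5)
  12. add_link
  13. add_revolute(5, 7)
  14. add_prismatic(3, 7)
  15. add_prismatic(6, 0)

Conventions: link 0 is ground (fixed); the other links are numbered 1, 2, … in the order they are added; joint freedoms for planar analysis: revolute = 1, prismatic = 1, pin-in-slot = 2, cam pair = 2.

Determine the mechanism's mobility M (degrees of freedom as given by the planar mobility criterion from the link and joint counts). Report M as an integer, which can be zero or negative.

L=1 J1=0 J2=0
add link → L=2 J1=0 J2=0
add link → L=3 J1=0 J2=0
P@0,2 dof=1 J1 → L=3 J1=1 J2=0
add link → L=4 J1=1 J2=0
add link → L=5 J1=1 J2=0
R@2,3 dof=1 J1 → L=5 J1=2 J2=0
C@0,1 dof=2 J2 → L=5 J1=2 J2=1
add link → L=6 J1=2 J2=1
P@1,4 dof=1 J1 → L=6 J1=3 J2=1
add link → L=7 J1=3 J2=1
R@3,5 dof=1 J1 → L=7 J1=4 J2=1
add link → L=8 J1=4 J2=1
R@5,7 dof=1 J1 → L=8 J1=5 J2=1
P@3,7 dof=1 J1 → L=8 J1=6 J2=1
P@6,0 dof=1 J1 → L=8 J1=7 J2=1
M=3(L−1)−2J1−J2=3·7−2·7−1=6

M = 6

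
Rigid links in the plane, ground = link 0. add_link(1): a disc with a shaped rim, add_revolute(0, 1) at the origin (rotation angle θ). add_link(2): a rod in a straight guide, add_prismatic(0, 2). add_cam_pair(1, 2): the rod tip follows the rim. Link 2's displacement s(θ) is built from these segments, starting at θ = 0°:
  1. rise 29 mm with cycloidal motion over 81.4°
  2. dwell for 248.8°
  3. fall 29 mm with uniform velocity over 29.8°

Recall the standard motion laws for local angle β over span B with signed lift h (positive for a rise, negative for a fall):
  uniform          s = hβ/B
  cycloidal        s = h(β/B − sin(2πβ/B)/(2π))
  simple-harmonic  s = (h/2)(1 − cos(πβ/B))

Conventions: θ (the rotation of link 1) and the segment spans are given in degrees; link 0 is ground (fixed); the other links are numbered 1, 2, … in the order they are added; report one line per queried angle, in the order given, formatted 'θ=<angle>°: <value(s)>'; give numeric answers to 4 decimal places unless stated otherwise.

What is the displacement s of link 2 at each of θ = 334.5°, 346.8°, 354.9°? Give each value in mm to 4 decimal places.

segment 1 (0° to 81.4°, cycloidal, h = 29) is passed completely: s = 0.0000 + (29) = 29.0000
segment 2 (81.4° to 330.2°, dwell): s unchanged at 29.0000
θ = 334.5° falls in segment 3 (330.2° to 360°, uniform, h = -29): β = 334.5 − 330.2 = 4.3°, B = 29.8°; Δs = -29·4.3/29.8 = -4.1846; s = 29.0000 − 4.1846 = 24.8154
θ = 346.8° falls in segment 3 (330.2° to 360°, uniform, h = -29): β = 346.8 − 330.2 = 16.6°, B = 29.8°; Δs = -29·16.6/29.8 = -16.1544; s = 29.0000 − 16.1544 = 12.8456
θ = 354.9° falls in segment 3 (330.2° to 360°, uniform, h = -29): β = 354.9 − 330.2 = 24.7°, B = 29.8°; Δs = -29·24.7/29.8 = -24.0369; s = 29.0000 − 24.0369 = 4.9631

θ=334.5°: 24.8154
θ=346.8°: 12.8456
θ=354.9°: 4.9631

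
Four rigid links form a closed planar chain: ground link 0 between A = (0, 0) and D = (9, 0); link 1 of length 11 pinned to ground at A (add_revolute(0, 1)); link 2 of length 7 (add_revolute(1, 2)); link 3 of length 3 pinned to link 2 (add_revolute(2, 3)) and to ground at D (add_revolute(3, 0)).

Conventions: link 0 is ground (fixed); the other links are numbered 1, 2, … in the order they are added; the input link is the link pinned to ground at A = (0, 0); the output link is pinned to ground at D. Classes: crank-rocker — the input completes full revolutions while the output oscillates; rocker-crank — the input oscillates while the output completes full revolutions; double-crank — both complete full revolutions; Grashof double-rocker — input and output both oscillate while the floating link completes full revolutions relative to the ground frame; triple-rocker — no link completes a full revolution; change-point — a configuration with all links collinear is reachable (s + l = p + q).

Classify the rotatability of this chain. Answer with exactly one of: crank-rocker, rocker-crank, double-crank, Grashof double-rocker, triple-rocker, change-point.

lengths: ground=9, input=11, coupler=7, output=3
sorted: s=3 (shortest), l=11 (longest), p+q=16
s + l = 14 vs p + q = 16
s + l < p + q (Grashof) with shortest = output link → rocker-crank

rocker-crank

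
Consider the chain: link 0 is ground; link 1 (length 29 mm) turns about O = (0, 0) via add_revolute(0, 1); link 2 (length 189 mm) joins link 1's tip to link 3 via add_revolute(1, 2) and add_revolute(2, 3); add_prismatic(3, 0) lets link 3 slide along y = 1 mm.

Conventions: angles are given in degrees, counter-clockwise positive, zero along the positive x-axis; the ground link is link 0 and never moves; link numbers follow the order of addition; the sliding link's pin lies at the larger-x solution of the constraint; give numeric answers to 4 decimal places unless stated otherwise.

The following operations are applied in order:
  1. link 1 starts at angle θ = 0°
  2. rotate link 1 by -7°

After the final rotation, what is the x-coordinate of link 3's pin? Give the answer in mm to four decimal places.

geometry: r = 29 mm, L = 189 mm, e = 1 mm; θ starts at 0°
rotate link 1 by -7°: θ ← 0° -7° = -7°
crank pin P = (r cos θ, r sin θ) = (28.783838, -3.534211)
h = r sin θ − e = -3.534211 − 1 = -4.534211
x = r cos θ + √(L² − h²) = 28.783838 + 188.945603 = 217.729441

217.7294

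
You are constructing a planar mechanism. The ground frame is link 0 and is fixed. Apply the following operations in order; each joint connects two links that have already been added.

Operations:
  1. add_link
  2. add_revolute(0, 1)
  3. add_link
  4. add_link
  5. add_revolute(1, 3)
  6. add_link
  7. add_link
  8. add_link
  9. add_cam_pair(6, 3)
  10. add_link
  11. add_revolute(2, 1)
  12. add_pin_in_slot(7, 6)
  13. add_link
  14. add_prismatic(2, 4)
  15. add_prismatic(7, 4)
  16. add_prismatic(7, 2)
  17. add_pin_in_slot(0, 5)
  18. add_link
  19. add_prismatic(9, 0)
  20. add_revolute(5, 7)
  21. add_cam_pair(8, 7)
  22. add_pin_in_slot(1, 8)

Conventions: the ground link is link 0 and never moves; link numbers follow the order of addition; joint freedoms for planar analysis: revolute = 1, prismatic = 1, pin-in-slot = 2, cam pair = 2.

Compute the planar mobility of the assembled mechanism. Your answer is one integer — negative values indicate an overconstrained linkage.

link 0 = ground. State L|J1|J2 = 1|0|0
+link1  2|0|0
R(0,1) f=1→J1  2|1|0
+link2  3|1|0
+link3  4|1|0
R(1,3) f=1→J1  4|2|0
+link4  5|2|0
+link5  6|2|0
+link6  7|2|0
C(6,3) f=2→J2  7|2|1
+link7  8|2|1
R(2,1) f=1→J1  8|3|1
PS(7,6) f=2→J2  8|3|2
+link8  9|3|2
P(2,4) f=1→J1  9|4|2
P(7,4) f=1→J1  9|5|2
P(7,2) f=1→J1  9|6|2
PS(0,5) f=2→J2  9|6|3
+link9  10|6|3
P(9,0) f=1→J1  10|7|3
R(5,7) f=1→J1  10|8|3
C(8,7) f=2→J2  10|8|4
PS(1,8) f=2→J2  10|8|5
M = 3(10−1)−2·8−5 = 27−16−5 = 6

M = 6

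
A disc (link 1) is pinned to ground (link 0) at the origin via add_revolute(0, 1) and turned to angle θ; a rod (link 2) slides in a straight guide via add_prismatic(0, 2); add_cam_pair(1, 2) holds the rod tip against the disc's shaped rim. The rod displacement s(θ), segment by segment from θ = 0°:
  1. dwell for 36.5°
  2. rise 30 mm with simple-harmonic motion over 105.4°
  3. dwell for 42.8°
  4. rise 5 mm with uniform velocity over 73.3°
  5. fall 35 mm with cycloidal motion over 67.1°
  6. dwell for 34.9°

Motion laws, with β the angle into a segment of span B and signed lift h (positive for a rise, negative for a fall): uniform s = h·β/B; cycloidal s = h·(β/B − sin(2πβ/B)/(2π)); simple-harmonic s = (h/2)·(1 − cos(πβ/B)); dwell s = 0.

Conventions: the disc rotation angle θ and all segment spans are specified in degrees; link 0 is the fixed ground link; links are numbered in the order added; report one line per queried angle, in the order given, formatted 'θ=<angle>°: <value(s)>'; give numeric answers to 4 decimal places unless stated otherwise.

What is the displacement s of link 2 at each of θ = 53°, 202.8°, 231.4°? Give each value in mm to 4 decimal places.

segment 1 (0° to 36.5°, dwell): s unchanged at 0.0000
θ = 53° falls in segment 2 (36.5° to 141.9°, simple-harmonic, h = 30): β = 53 − 36.5 = 16.5°, B = 105.4°; Δs = 30/2·(1 − cos(π·0.1565)) = 1.7778; s = 0.0000 + 1.7778 = 1.7778
segment 2 (36.5° to 141.9°, simple-harmonic, h = 30) is passed completely: s = 0.0000 + (30) = 30.0000
segment 3 (141.9° to 184.7°, dwell): s unchanged at 30.0000
θ = 202.8° falls in segment 4 (184.7° to 258°, uniform, h = 5): β = 202.8 − 184.7 = 18.1°, B = 73.3°; Δs = 5·18.1/73.3 = 1.2347; s = 30.0000 + 1.2347 = 31.2347
θ = 231.4° falls in segment 4 (184.7° to 258°, uniform, h = 5): β = 231.4 − 184.7 = 46.7°, B = 73.3°; Δs = 5·46.7/73.3 = 3.1855; s = 30.0000 + 3.1855 = 33.1855

θ=53°: 1.7778
θ=202.8°: 31.2347
θ=231.4°: 33.1855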